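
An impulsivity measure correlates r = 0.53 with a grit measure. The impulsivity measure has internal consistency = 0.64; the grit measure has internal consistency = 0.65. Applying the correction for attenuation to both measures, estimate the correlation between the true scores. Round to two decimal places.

r_true = r_obs / √(r_xx · r_yy) = 0.53 / √(0.64 × 0.65) = 0.53 / √0.4160 = 0.53 / 0.6450 ≈ 0.82.

0.82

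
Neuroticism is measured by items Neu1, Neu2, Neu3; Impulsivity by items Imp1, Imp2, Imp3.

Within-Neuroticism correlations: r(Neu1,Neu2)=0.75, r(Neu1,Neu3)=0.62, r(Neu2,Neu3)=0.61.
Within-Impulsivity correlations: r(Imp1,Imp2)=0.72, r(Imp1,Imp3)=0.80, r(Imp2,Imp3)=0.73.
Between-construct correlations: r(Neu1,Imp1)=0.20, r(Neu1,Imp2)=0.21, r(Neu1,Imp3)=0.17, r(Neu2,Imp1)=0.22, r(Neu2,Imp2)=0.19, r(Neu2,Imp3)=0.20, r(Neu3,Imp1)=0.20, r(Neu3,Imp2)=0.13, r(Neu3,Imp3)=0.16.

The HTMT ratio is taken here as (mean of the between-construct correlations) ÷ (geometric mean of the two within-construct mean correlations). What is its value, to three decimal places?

Mean heterotrait r = 1.68/9 = 0.1867.
Mean within-Neu = 1.98/3 = 0.6600; mean within-Imp = 2.25/3 = 0.7500.
Geometric mean = √(0.6600 × 0.7500) = 0.7036.
HTMT = 0.1867 / 0.7036 = 0.265.

0.265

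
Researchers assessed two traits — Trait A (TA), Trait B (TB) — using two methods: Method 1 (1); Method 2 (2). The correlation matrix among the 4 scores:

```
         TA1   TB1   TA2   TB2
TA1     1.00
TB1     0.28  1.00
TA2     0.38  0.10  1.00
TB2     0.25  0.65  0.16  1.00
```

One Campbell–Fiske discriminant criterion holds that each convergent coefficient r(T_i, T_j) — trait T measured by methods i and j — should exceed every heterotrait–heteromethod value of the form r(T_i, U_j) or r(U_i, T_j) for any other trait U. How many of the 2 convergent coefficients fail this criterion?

Convergent coefficients and their comparison sets:
TA (methods 1·2): 0.38 vs {0.25, 0.10} → pass.
TB (methods 1·2): 0.65 vs {0.10, 0.25} → pass.
0 of 2 fail.

0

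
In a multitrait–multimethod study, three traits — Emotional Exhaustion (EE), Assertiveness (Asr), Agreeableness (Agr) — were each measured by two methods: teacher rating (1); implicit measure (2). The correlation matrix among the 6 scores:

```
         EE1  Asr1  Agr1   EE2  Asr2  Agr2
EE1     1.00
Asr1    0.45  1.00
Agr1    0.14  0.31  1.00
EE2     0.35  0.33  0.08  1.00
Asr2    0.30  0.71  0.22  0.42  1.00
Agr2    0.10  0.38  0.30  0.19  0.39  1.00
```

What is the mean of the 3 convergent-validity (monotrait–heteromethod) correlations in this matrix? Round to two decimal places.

Convergent values: 0.35, 0.71, 0.30; mean = 1.36/3 = 0.45.

0.45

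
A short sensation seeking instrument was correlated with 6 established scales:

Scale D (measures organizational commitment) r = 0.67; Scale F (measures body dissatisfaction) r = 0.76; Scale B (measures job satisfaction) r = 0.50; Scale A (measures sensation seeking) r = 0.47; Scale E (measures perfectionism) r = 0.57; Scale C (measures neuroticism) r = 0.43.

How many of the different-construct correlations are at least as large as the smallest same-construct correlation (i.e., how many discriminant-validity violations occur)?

4

Convergent (same construct = sensation seeking): Scale A.
Smallest convergent = 0.47. Discriminant values: 0.67, 0.76, 0.50, 0.57, 0.43; count ≥ 0.47 → 4.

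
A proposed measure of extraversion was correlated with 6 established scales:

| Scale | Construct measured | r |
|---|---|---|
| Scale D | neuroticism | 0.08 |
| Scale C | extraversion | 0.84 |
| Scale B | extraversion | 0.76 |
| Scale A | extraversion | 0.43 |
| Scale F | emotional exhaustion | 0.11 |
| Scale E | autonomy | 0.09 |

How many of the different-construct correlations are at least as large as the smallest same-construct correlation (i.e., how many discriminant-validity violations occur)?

0

Convergent (same construct = extraversion): Scale C, Scale B, Scale A.
Smallest convergent = 0.43. Discriminant values: 0.08, 0.11, 0.09; count ≥ 0.43 → 0.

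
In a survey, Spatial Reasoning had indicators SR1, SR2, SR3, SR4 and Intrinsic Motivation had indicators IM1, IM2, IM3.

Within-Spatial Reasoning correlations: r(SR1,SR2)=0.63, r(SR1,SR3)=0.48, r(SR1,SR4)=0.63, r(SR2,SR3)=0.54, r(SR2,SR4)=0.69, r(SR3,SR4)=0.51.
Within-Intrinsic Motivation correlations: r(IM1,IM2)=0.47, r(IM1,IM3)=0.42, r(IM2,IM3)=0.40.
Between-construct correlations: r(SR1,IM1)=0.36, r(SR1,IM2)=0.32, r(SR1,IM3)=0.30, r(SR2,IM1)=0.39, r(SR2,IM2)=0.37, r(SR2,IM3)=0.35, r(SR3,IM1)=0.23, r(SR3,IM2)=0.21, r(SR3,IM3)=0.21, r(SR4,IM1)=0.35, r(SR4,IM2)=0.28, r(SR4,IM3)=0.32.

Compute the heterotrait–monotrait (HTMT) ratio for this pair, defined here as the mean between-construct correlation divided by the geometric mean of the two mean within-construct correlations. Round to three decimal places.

Mean heterotrait r = 3.69/12 = 0.3075.
Mean within-SR = 3.48/6 = 0.5800; mean within-IM = 1.29/3 = 0.4300.
Geometric mean = √(0.5800 × 0.4300) = 0.4994.
HTMT = 0.3075 / 0.4994 = 0.616.

0.616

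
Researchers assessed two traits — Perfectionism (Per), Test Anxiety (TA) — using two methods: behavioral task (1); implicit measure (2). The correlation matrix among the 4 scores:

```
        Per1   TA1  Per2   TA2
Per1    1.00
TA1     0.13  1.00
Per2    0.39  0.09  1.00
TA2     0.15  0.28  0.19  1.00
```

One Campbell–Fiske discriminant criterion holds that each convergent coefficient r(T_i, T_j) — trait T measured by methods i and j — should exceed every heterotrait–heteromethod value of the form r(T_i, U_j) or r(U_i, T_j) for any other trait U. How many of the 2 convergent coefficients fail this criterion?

0

Convergent coefficients and their comparison sets:
Per (methods 1·2): 0.39 vs {0.15, 0.09} → pass.
TA (methods 1·2): 0.28 vs {0.09, 0.15} → pass.
0 of 2 fail.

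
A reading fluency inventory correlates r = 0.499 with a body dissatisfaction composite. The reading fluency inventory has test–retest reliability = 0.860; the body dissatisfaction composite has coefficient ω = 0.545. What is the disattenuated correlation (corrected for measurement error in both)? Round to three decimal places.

r_true = r_obs / √(r_xx · r_yy) = 0.499 / √(0.860 × 0.545) = 0.499 / √0.468700 = 0.499 / 0.6846 ≈ 0.729.

0.729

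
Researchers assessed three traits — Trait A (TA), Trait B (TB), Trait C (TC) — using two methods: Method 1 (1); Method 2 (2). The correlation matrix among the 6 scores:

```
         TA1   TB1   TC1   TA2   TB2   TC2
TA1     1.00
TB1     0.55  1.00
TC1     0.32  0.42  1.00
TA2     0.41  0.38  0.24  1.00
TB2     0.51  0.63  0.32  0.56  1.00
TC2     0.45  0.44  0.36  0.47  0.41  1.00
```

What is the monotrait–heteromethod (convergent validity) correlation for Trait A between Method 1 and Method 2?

0.41

Same trait (TA), different methods: r(TA1, TA2) = 0.41.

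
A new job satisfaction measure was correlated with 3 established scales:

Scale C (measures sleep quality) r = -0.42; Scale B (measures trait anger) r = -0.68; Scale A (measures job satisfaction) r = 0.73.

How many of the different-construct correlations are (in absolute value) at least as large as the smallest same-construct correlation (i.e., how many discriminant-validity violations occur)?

0

Convergent (same construct = job satisfaction): Scale A.
Smallest convergent = 0.73. Discriminant |r|: 0.42, 0.68; count ≥ 0.73 → 0.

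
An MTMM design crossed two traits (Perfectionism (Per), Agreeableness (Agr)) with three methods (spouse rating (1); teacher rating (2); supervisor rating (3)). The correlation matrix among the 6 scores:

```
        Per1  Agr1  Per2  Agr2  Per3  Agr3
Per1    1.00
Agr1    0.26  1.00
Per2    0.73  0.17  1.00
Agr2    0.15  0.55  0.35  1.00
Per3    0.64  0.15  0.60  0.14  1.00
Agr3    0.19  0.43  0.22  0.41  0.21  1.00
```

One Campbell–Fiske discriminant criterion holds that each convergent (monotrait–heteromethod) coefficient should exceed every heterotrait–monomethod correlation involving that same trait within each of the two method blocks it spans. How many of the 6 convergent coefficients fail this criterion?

Convergent coefficients and their comparison sets:
Per (methods 1·2): 0.73 vs {0.26, 0.35} → pass.
Per (methods 1·3): 0.64 vs {0.26, 0.21} → pass.
Per (methods 2·3): 0.60 vs {0.35, 0.21} → pass.
Agr (methods 1·2): 0.55 vs {0.26, 0.35} → pass.
Agr (methods 1·3): 0.43 vs {0.26, 0.21} → pass.
Agr (methods 2·3): 0.41 vs {0.35, 0.21} → pass.
0 of 6 fail.

0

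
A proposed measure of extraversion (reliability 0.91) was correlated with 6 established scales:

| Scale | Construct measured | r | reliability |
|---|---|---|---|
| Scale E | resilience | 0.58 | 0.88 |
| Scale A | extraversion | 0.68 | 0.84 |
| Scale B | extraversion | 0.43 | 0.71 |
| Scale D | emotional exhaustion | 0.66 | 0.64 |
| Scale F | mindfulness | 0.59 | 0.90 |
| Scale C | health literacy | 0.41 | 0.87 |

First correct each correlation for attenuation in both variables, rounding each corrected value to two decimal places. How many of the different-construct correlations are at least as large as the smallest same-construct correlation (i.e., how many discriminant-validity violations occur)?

3

Disattenuated r (r / √(r_scale · r_new)):
  Scale E (disc): 0.58 / √(0.88·0.91) = 0.65
  Scale A (conv): 0.68 / √(0.84·0.91) = 0.78
  Scale B (conv): 0.43 / √(0.71·0.91) = 0.53
  Scale D (disc): 0.66 / √(0.64·0.91) = 0.86
  Scale F (disc): 0.59 / √(0.90·0.91) = 0.65
  Scale C (disc): 0.41 / √(0.87·0.91) = 0.46
Smallest convergent = 0.53. Discriminant values: 0.65, 0.86, 0.65, 0.46; count ≥ 0.53 → 3.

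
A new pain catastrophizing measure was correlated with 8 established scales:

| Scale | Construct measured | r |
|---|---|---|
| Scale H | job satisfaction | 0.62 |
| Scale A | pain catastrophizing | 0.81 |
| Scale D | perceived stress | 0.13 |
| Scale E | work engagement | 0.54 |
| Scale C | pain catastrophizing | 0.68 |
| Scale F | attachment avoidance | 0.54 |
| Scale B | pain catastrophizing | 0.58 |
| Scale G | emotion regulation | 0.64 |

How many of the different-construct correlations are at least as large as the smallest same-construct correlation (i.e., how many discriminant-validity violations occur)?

Convergent (same construct = pain catastrophizing): Scale A, Scale C, Scale B.
Smallest convergent = 0.58. Discriminant values: 0.62, 0.13, 0.54, 0.54, 0.64; count ≥ 0.58 → 2.

2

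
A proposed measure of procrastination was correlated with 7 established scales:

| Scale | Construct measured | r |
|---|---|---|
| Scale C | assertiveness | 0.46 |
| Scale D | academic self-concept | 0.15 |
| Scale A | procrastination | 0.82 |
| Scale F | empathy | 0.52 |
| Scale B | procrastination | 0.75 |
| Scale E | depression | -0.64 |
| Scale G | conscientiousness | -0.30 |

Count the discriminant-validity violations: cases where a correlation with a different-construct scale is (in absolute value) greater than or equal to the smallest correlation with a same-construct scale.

0

Convergent (same construct = procrastination): Scale A, Scale B.
Smallest convergent = 0.75. Discriminant |r|: 0.46, 0.15, 0.52, 0.64, 0.30; count ≥ 0.75 → 0.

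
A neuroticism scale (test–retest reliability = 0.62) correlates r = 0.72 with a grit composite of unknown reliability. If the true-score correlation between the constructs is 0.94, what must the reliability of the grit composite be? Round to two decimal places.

r_true = r_obs / √(r_xx · r_yy) ⇒ 0.94 = 0.72 / √(0.62 · r_yy).
√(0.62 · r_yy) = 0.72 / 0.94 = 0.7660; 0.62 · r_yy = 0.5868; r_yy = 0.5868 / 0.62 ≈ 0.95.

0.95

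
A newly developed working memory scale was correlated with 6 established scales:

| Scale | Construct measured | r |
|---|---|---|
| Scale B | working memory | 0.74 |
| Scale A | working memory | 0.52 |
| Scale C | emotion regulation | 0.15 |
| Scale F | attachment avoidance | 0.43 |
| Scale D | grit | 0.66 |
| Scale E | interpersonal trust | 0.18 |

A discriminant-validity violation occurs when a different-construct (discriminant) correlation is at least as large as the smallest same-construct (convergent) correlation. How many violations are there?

Convergent (same construct = working memory): Scale B, Scale A.
Smallest convergent = 0.52. Discriminant values: 0.15, 0.43, 0.66, 0.18; count ≥ 0.52 → 1.

1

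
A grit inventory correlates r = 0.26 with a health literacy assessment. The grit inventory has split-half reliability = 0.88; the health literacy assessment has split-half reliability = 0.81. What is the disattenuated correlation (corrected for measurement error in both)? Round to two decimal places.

r_true = r_obs / √(r_xx · r_yy) = 0.26 / √(0.88 × 0.81) = 0.26 / √0.7128 = 0.26 / 0.8443 ≈ 0.31.

0.31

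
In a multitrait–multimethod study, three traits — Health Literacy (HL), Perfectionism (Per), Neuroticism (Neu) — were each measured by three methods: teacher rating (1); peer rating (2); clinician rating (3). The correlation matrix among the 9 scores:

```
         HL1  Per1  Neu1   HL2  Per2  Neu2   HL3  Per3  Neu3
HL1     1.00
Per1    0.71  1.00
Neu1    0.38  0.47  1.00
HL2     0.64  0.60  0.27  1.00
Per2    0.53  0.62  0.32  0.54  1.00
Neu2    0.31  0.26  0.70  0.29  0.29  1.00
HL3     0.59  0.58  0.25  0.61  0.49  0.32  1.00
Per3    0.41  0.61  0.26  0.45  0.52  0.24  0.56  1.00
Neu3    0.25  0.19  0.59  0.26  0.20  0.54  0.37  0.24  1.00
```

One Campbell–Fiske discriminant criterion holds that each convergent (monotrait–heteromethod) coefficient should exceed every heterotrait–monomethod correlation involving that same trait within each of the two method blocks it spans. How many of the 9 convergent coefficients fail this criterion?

Checking each validity diagonal entry against its comparison values:
HL (methods 1·2): 0.64 vs {0.71, 0.54, 0.38, 0.29} → fail.
HL (methods 1·3): 0.59 vs {0.71, 0.56, 0.38, 0.37} → fail.
HL (methods 2·3): 0.61 vs {0.54, 0.56, 0.29, 0.37} → pass.
Per (methods 1·2): 0.62 vs {0.71, 0.54, 0.47, 0.29} → fail.
Per (methods 1·3): 0.61 vs {0.71, 0.56, 0.47, 0.24} → fail.
Per (methods 2·3): 0.52 vs {0.54, 0.56, 0.29, 0.24} → fail.
Neu (methods 1·2): 0.70 vs {0.38, 0.29, 0.47, 0.29} → pass.
Neu (methods 1·3): 0.59 vs {0.38, 0.37, 0.47, 0.24} → pass.
Neu (methods 2·3): 0.54 vs {0.29, 0.37, 0.29, 0.24} → pass.
5 of 9 fail.

5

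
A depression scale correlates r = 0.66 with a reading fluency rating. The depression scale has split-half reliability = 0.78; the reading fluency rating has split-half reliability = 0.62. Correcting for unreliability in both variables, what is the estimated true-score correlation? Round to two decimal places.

0.95

r_true = r_obs / √(r_xx · r_yy) = 0.66 / √(0.78 × 0.62) = 0.66 / √0.4836 = 0.66 / 0.6954 ≈ 0.95.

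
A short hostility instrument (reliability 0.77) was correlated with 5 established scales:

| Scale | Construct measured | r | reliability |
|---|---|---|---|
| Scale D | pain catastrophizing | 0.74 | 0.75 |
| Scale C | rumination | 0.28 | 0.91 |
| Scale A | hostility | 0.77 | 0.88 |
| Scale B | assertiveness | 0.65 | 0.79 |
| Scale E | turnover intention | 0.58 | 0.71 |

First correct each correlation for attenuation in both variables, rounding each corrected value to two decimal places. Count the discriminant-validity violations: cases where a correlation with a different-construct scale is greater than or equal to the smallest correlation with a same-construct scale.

Disattenuated r (r / √(r_scale · r_new)):
  Scale D (disc): 0.74 / √(0.75·0.77) = 0.97
  Scale C (disc): 0.28 / √(0.91·0.77) = 0.33
  Scale A (conv): 0.77 / √(0.88·0.77) = 0.94
  Scale B (disc): 0.65 / √(0.79·0.77) = 0.83
  Scale E (disc): 0.58 / √(0.71·0.77) = 0.78
Smallest convergent = 0.94. Discriminant values: 0.97, 0.33, 0.83, 0.78; count ≥ 0.94 → 1.

1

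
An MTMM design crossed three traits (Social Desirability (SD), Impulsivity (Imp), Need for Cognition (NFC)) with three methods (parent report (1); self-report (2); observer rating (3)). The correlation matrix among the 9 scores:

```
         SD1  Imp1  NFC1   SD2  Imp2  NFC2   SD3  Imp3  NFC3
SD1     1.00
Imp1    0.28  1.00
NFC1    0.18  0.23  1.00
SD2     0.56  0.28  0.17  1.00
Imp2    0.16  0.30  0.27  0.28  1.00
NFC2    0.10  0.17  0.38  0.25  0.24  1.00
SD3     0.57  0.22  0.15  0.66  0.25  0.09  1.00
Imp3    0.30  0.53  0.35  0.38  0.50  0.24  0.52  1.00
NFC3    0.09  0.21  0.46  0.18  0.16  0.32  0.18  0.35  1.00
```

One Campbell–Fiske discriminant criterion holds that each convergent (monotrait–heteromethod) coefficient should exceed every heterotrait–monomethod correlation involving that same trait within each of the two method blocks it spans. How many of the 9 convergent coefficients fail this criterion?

Convergent coefficients and their comparison sets:
SD (methods 1·2): 0.56 vs {0.28, 0.28, 0.18, 0.25} → pass.
SD (methods 1·3): 0.57 vs {0.28, 0.52, 0.18, 0.18} → pass.
SD (methods 2·3): 0.66 vs {0.28, 0.52, 0.25, 0.18} → pass.
Imp (methods 1·2): 0.30 vs {0.28, 0.28, 0.23, 0.24} → pass.
Imp (methods 1·3): 0.53 vs {0.28, 0.52, 0.23, 0.35} → pass.
Imp (methods 2·3): 0.50 vs {0.28, 0.52, 0.24, 0.35} → fail.
NFC (methods 1·2): 0.38 vs {0.18, 0.25, 0.23, 0.24} → pass.
NFC (methods 1·3): 0.46 vs {0.18, 0.18, 0.23, 0.35} → pass.
NFC (methods 2·3): 0.32 vs {0.25, 0.18, 0.24, 0.35} → fail.
2 of 9 fail.

2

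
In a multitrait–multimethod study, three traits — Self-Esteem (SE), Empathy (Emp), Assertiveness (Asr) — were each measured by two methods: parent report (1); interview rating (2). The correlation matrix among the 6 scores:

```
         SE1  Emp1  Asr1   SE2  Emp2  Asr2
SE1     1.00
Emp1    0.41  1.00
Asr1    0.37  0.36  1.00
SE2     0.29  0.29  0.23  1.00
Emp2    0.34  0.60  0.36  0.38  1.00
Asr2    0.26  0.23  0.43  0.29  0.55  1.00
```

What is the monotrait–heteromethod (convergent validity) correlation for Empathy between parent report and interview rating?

Same trait (Emp), different methods: r(Emp1, Emp2) = 0.60.

0.60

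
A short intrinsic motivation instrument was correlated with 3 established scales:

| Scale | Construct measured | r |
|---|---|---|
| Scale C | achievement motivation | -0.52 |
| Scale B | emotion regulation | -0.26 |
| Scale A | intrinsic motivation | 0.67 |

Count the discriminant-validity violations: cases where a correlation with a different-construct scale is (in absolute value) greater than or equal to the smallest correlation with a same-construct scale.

Convergent (same construct = intrinsic motivation): Scale A.
Smallest convergent = 0.67. Discriminant |r|: 0.52, 0.26; count ≥ 0.67 → 0.

0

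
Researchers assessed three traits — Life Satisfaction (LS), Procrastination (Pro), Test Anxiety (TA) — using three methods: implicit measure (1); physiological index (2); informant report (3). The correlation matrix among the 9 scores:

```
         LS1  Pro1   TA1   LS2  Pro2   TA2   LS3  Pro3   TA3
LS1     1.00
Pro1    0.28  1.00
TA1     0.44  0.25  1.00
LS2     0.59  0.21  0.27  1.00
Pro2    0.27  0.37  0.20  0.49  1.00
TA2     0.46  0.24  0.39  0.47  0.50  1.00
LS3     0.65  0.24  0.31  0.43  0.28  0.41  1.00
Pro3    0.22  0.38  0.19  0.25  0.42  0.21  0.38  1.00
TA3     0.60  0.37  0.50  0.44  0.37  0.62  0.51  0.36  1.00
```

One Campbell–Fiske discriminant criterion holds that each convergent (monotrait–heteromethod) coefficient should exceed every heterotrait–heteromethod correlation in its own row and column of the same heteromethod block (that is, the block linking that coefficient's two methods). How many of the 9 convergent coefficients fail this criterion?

3

Checking each validity diagonal entry against its comparison values:
LS (methods 1·2): 0.59 vs {0.27, 0.21, 0.46, 0.27} → pass.
LS (methods 1·3): 0.65 vs {0.22, 0.24, 0.60, 0.31} → pass.
LS (methods 2·3): 0.43 vs {0.25, 0.28, 0.44, 0.41} → fail.
Pro (methods 1·2): 0.37 vs {0.21, 0.27, 0.24, 0.20} → pass.
Pro (methods 1·3): 0.38 vs {0.24, 0.22, 0.37, 0.19} → pass.
Pro (methods 2·3): 0.42 vs {0.28, 0.25, 0.37, 0.21} → pass.
TA (methods 1·2): 0.39 vs {0.27, 0.46, 0.20, 0.24} → fail.
TA (methods 1·3): 0.50 vs {0.31, 0.60, 0.19, 0.37} → fail.
TA (methods 2·3): 0.62 vs {0.41, 0.44, 0.21, 0.37} → pass.
3 of 9 fail.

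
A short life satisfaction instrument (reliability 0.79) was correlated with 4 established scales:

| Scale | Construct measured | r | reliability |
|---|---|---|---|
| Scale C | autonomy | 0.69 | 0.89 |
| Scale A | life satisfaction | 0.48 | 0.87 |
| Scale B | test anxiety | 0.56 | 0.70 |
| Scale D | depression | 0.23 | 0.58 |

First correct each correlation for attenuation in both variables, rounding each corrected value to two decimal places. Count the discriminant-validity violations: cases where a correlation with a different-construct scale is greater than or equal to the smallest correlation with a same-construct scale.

Disattenuated r (r / √(r_scale · r_new)):
  Scale C (disc): 0.69 / √(0.89·0.79) = 0.82
  Scale A (conv): 0.48 / √(0.87·0.79) = 0.58
  Scale B (disc): 0.56 / √(0.70·0.79) = 0.75
  Scale D (disc): 0.23 / √(0.58·0.79) = 0.34
Smallest convergent = 0.58. Discriminant values: 0.82, 0.75, 0.34; count ≥ 0.58 → 2.

2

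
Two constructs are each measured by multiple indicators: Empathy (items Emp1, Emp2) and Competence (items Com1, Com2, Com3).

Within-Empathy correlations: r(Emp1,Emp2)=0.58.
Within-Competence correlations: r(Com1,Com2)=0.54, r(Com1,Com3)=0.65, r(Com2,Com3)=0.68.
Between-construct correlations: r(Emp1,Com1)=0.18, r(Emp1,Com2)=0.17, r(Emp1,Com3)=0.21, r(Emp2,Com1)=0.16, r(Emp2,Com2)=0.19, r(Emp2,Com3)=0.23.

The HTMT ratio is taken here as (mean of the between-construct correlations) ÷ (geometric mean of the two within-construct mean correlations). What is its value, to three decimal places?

0.316

Mean between = 1.14/6 = 0.1900.
Mean within-Emp = 0.58/1 = 0.5800; mean within-Com = 1.87/3 = 0.6233.
Geometric mean = √(0.5800 × 0.6233) = 0.6013.
HTMT = 0.1900 / 0.6013 = 0.316.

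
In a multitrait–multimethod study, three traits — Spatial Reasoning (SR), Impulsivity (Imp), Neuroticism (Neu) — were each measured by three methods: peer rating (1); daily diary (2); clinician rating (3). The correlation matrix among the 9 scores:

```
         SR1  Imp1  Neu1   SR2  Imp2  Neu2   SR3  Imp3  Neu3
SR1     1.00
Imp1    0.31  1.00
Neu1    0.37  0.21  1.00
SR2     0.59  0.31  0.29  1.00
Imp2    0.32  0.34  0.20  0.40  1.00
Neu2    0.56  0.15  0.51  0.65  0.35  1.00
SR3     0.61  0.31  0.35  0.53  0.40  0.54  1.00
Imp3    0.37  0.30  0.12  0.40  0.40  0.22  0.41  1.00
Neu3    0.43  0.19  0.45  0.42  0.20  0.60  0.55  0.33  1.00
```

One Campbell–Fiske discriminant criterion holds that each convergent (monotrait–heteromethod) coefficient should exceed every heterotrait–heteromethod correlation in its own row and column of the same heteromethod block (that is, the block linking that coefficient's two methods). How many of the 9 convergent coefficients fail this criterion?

Each convergent coefficient versus the relevant comparison correlations:
SR (methods 1·2): 0.59 vs {0.32, 0.31, 0.56, 0.29} → pass.
SR (methods 1·3): 0.61 vs {0.37, 0.31, 0.43, 0.35} → pass.
SR (methods 2·3): 0.53 vs {0.40, 0.40, 0.42, 0.54} → fail.
Imp (methods 1·2): 0.34 vs {0.31, 0.32, 0.15, 0.20} → pass.
Imp (methods 1·3): 0.30 vs {0.31, 0.37, 0.19, 0.12} → fail.
Imp (methods 2·3): 0.40 vs {0.40, 0.40, 0.20, 0.22} → fail.
Neu (methods 1·2): 0.51 vs {0.29, 0.56, 0.20, 0.15} → fail.
Neu (methods 1·3): 0.45 vs {0.35, 0.43, 0.12, 0.19} → pass.
Neu (methods 2·3): 0.60 vs {0.54, 0.42, 0.22, 0.20} → pass.
4 of 9 fail.

4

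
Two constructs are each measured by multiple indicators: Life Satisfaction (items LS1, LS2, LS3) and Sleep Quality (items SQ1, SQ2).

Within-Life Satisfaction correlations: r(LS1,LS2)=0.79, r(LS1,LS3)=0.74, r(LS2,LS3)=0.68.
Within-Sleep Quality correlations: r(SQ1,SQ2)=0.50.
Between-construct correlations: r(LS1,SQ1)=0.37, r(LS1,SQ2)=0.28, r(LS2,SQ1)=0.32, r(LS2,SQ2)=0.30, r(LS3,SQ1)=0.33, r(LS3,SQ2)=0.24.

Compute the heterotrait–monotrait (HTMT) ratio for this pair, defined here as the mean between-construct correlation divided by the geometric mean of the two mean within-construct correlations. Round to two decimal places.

Mean heterotrait r = 1.84/6 = 0.3067.
Mean within-LS = 2.21/3 = 0.7367; mean within-SQ = 0.50/1 = 0.5000.
Geometric mean = √(0.7367 × 0.5000) = 0.6069.
HTMT = 0.3067 / 0.6069 = 0.51.

0.51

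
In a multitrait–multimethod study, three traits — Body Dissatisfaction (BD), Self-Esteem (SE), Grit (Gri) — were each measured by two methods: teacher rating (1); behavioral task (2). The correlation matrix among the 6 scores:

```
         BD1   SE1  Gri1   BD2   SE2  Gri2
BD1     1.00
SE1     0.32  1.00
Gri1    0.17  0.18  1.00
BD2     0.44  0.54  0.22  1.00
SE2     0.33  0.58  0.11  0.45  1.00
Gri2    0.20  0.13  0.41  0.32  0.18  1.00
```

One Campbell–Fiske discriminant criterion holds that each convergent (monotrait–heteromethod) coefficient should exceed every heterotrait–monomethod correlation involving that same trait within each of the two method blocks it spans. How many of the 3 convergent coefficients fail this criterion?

Checking each validity diagonal entry against its comparison values:
BD (methods 1·2): 0.44 vs {0.32, 0.45, 0.17, 0.32} → fail.
SE (methods 1·2): 0.58 vs {0.32, 0.45, 0.18, 0.18} → pass.
Gri (methods 1·2): 0.41 vs {0.17, 0.32, 0.18, 0.18} → pass.
1 of 3 fail.

1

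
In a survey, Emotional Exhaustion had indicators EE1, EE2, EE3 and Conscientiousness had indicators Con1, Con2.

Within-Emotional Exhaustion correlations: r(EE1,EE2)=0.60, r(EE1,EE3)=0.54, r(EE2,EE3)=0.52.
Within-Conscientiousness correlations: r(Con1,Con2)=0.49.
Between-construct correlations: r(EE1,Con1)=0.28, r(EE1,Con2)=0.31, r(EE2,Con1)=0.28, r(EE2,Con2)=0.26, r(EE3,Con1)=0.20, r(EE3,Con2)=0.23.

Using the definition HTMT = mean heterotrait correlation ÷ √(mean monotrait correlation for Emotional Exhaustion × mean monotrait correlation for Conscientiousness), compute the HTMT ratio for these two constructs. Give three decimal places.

0.499

Between-construct mean = 1.56/6 = 0.2600.
Mean within-EE = 1.66/3 = 0.5533; mean within-Con = 0.49/1 = 0.4900.
Geometric mean = √(0.5533 × 0.4900) = 0.5207.
HTMT = 0.2600 / 0.5207 = 0.499.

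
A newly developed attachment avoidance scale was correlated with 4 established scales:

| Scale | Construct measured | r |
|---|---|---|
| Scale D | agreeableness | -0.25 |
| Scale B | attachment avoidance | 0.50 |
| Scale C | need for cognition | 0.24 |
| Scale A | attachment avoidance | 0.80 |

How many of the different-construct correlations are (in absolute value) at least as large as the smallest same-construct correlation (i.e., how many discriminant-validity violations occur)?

Convergent (same construct = attachment avoidance): Scale B, Scale A.
Smallest convergent = 0.50. Discriminant |r|: 0.25, 0.24; count ≥ 0.50 → 0.

0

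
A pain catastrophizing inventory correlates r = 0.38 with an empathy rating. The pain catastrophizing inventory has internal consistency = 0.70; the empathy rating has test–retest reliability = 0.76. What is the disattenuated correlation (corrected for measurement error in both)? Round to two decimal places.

r_true = r_obs / √(r_xx · r_yy) = 0.38 / √(0.70 × 0.76) = 0.38 / √0.5320 = 0.38 / 0.7294 ≈ 0.52.

0.52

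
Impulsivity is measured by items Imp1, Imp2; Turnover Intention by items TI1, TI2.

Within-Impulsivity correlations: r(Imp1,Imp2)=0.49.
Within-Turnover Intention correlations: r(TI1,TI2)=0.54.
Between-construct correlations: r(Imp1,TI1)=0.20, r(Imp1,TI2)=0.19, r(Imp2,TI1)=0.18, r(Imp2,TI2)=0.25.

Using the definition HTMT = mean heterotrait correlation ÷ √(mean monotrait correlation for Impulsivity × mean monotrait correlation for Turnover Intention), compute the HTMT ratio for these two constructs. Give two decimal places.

Between-construct mean = 0.82/4 = 0.2050.
Mean within-Imp = 0.49/1 = 0.4900; mean within-TI = 0.54/1 = 0.5400.
Geometric mean = √(0.4900 × 0.5400) = 0.5144.
HTMT = 0.2050 / 0.5144 = 0.40.

0.40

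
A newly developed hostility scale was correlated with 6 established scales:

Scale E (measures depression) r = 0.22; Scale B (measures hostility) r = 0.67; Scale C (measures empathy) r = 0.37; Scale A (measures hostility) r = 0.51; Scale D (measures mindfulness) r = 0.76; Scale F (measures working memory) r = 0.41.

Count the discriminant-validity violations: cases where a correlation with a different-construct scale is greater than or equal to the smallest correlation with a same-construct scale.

1

Convergent (same construct = hostility): Scale B, Scale A.
Smallest convergent = 0.51. Discriminant values: 0.22, 0.37, 0.76, 0.41; count ≥ 0.51 → 1.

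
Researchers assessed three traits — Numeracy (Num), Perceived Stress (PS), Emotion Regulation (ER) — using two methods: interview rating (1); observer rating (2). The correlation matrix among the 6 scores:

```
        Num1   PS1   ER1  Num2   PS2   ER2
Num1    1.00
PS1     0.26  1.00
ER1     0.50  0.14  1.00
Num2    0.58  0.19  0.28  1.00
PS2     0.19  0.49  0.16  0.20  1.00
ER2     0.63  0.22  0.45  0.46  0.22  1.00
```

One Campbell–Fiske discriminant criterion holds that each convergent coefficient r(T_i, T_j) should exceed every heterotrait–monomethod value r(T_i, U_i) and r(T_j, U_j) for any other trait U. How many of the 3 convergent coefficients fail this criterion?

1

Each convergent coefficient versus the relevant comparison correlations:
Num (methods 1·2): 0.58 vs {0.26, 0.20, 0.50, 0.46} → pass.
PS (methods 1·2): 0.49 vs {0.26, 0.20, 0.14, 0.22} → pass.
ER (methods 1·2): 0.45 vs {0.50, 0.46, 0.14, 0.22} → fail.
1 of 3 fail.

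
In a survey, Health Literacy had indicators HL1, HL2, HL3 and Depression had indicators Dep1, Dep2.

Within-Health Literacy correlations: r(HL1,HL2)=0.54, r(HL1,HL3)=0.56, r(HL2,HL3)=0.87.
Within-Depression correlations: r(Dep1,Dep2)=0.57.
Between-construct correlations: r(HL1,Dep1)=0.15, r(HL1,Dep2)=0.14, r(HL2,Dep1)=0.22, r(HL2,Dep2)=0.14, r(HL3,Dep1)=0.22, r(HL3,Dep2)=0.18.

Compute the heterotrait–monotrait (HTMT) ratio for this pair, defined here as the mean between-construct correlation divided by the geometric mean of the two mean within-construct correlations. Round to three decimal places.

0.286

Mean between = 1.05/6 = 0.1750.
Mean within-HL = 1.97/3 = 0.6567; mean within-Dep = 0.57/1 = 0.5700.
Geometric mean = √(0.6567 × 0.5700) = 0.6118.
HTMT = 0.1750 / 0.6118 = 0.286.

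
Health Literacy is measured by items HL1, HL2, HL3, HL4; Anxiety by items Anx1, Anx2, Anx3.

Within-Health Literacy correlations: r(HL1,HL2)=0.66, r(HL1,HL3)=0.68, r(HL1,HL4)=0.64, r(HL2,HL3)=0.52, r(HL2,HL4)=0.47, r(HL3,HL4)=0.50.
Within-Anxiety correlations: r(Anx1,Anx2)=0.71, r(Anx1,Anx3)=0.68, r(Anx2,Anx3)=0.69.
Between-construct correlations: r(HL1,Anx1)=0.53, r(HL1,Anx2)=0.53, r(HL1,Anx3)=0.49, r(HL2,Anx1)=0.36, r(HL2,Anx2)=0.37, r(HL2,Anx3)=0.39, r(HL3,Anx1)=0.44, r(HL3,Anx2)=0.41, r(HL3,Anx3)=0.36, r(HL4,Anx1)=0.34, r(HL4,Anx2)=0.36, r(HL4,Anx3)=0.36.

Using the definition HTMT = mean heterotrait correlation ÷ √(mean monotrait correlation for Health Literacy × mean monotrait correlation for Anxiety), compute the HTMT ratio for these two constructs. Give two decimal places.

0.65

Mean heterotrait r = 4.94/12 = 0.4117.
Mean within-HL = 3.47/6 = 0.5783; mean within-Anx = 2.08/3 = 0.6933.
Geometric mean = √(0.5783 × 0.6933) = 0.6332.
HTMT = 0.4117 / 0.6332 = 0.65.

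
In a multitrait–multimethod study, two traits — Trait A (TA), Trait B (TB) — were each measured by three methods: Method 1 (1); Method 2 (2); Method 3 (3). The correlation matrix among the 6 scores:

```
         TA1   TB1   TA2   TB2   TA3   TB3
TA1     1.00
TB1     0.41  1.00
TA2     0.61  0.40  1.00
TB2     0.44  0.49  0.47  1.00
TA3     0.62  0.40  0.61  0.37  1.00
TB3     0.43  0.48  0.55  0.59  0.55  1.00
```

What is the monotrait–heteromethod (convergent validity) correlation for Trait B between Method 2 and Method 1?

Same trait (TB), different methods: r(TB2, TB1) = 0.49.

0.49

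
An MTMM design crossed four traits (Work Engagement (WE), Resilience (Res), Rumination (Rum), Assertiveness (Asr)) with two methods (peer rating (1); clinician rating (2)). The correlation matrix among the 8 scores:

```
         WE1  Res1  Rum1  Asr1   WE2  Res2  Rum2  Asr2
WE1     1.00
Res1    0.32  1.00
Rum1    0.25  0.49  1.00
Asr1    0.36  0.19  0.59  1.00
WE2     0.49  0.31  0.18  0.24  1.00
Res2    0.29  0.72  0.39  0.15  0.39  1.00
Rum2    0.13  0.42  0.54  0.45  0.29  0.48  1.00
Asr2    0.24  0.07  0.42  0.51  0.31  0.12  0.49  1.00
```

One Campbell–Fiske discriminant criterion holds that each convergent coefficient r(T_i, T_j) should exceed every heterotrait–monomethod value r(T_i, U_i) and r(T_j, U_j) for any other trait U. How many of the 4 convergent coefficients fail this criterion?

2

Each convergent coefficient versus the relevant comparison correlations:
WE (methods 1·2): 0.49 vs {0.32, 0.39, 0.25, 0.29, 0.36, 0.31} → pass.
Res (methods 1·2): 0.72 vs {0.32, 0.39, 0.49, 0.48, 0.19, 0.12} → pass.
Rum (methods 1·2): 0.54 vs {0.25, 0.29, 0.49, 0.48, 0.59, 0.49} → fail.
Asr (methods 1·2): 0.51 vs {0.36, 0.31, 0.19, 0.12, 0.59, 0.49} → fail.
2 of 4 fail.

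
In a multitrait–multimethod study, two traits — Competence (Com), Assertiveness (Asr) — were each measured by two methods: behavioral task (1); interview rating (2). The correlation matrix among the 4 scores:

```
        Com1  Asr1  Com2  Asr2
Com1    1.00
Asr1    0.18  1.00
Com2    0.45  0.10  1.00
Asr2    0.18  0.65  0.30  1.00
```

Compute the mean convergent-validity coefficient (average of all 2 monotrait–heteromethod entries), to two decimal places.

Convergent values: 0.45, 0.65; mean = 1.10/2 = 0.55.

0.55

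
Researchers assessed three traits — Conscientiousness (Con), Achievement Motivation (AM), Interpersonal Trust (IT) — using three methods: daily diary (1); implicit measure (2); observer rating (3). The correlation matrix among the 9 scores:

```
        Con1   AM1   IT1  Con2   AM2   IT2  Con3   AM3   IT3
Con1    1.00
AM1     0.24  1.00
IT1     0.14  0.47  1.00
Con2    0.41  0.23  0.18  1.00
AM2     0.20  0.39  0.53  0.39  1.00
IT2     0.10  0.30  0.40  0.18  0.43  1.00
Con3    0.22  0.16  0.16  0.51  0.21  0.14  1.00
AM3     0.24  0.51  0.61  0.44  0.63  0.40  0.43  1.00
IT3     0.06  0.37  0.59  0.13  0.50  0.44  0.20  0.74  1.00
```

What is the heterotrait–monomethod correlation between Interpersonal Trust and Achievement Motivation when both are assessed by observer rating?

Different traits, same method: r(IT3, AM3) = 0.74.

0.74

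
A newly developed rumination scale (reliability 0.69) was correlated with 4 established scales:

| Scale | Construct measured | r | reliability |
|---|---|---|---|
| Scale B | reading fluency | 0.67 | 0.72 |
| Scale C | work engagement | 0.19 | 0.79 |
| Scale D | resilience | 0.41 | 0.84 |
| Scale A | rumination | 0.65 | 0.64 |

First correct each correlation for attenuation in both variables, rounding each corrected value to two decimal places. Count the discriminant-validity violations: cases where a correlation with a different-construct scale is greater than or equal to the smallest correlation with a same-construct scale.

Disattenuated r (r / √(r_scale · r_new)):
  Scale B (disc): 0.67 / √(0.72·0.69) = 0.95
  Scale C (disc): 0.19 / √(0.79·0.69) = 0.26
  Scale D (disc): 0.41 / √(0.84·0.69) = 0.54
  Scale A (conv): 0.65 / √(0.64·0.69) = 0.98
Smallest convergent = 0.98. Discriminant values: 0.95, 0.26, 0.54; count ≥ 0.98 → 0.

0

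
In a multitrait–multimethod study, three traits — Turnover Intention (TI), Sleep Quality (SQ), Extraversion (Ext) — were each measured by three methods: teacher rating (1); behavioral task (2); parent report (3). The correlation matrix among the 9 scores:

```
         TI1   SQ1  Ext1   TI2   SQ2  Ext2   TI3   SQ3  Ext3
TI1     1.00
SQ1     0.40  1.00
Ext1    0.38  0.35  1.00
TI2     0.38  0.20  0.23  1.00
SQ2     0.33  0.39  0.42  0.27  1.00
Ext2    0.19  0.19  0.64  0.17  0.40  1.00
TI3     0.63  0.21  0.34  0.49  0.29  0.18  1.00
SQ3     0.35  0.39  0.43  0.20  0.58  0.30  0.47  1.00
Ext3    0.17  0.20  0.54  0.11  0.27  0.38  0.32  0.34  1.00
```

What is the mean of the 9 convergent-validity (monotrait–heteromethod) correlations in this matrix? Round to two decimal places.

0.49

Convergent values: 0.38, 0.63, 0.49, 0.39, 0.39, 0.58, 0.64, 0.54, 0.38; mean = 4.42/9 = 0.49.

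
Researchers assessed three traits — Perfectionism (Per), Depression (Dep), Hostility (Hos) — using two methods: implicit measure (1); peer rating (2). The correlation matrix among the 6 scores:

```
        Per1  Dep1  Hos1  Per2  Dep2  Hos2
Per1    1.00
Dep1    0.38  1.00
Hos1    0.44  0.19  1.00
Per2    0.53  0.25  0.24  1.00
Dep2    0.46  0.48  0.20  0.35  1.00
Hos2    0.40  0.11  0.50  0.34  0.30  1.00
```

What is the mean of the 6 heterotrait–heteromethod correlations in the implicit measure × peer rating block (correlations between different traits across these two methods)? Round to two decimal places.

HTHM values (method 1 × method 2): 0.46, 0.40, 0.25, 0.11, 0.24, 0.20; mean = 1.66/6 = 0.28.

0.28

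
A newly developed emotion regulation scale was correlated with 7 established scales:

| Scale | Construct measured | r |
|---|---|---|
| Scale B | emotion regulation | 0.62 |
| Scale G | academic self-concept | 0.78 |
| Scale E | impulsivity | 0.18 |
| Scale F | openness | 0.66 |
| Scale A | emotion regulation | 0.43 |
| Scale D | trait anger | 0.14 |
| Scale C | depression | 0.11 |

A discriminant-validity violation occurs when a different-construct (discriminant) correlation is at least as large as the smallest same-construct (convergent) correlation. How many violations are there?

Convergent (same construct = emotion regulation): Scale B, Scale A.
Smallest convergent = 0.43. Discriminant values: 0.78, 0.18, 0.66, 0.14, 0.11; count ≥ 0.43 → 2.

2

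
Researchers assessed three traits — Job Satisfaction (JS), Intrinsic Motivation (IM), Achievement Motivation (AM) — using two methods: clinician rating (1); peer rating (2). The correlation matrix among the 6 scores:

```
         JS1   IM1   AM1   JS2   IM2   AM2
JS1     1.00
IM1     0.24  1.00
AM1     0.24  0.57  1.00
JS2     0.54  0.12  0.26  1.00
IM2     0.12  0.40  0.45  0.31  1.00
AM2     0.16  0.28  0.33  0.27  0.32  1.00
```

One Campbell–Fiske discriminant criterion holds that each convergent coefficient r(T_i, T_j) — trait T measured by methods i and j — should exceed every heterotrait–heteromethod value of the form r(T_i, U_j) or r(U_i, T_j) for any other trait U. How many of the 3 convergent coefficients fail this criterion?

Checking each validity diagonal entry against its comparison values:
JS (methods 1·2): 0.54 vs {0.12, 0.12, 0.16, 0.26} → pass.
IM (methods 1·2): 0.40 vs {0.12, 0.12, 0.28, 0.45} → fail.
AM (methods 1·2): 0.33 vs {0.26, 0.16, 0.45, 0.28} → fail.
2 of 3 fail.

2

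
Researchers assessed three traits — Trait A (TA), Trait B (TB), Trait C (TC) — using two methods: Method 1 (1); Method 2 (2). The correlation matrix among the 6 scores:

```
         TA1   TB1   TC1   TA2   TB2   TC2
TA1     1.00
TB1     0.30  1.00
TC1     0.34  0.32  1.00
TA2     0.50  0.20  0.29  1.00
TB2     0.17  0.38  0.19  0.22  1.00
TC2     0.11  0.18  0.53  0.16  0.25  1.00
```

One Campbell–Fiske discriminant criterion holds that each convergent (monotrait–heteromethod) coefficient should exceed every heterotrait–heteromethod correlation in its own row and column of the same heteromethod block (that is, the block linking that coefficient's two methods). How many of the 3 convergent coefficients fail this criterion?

0

Checking each validity diagonal entry against its comparison values:
TA (methods 1·2): 0.50 vs {0.17, 0.20, 0.11, 0.29} → pass.
TB (methods 1·2): 0.38 vs {0.20, 0.17, 0.18, 0.19} → pass.
TC (methods 1·2): 0.53 vs {0.29, 0.11, 0.19, 0.18} → pass.
0 of 3 fail.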